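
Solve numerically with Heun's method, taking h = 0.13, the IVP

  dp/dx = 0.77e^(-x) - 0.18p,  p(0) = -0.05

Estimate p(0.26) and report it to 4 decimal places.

Heun: k1 = f(x_n, p_n); k2 = f(x_n + h, p_n + h·k1); p_{n+1} = p_n + (h/2)·(k1 + k2).
x=0.000000, p=-0.050000:
  k1 = f(0.000000, -0.050000) = 0.779000
  k2 = f(0.130000, 0.051270) = 0.666905
  p ← -0.050000 + (0.13/2)·(0.779000 + 0.666905) = 0.043984
x=0.130000, p=0.043984:
  k1 = f(0.130000, 0.043984) = 0.668216
  k2 = f(0.260000, 0.130852) = 0.570156
  p ← 0.043984 + (0.13/2)·(0.668216 + 0.570156) = 0.124478
p(0.26) ≈ 0.1245

0.1245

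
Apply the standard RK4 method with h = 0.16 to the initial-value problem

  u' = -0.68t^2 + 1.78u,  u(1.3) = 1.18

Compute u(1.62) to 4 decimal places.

RK4: k1 = f(t_n, u_n); k2 = f(t_n + h/2, u_n + (h/2)·k1); k3 = f(t_n + h/2, u_n + (h/2)·k2); k4 = f(t_n + h, u_n + h·k3); u_{n+1} = u_n + (h/6)·(k1 + 2k2 + 2k3 + k4).
t=1.300000, u=1.180000:
  k1 = f(1.300000, 1.180000) = 0.951200
  k2 = f(1.380000, 1.256096) = 0.940859
  k3 = f(1.380000, 1.255269) = 0.939386
  k4 = f(1.460000, 1.330302) = 0.918449
  u ← 1.180000 + (0.16/6)·(k1 + 2k2 + 2k3 + k4) = 1.330137
t=1.460000, u=1.330137:
  k1 = f(1.460000, 1.330137) = 0.918156
  k2 = f(1.540000, 1.403590) = 0.885701
  k3 = f(1.540000, 1.400993) = 0.881080
  k4 = f(1.620000, 1.471110) = 0.833983
  u ← 1.330137 + (0.16/6)·(k1 + 2k2 + 2k3 + k4) = 1.471089
u(1.62) ≈ 1.4711

1.4711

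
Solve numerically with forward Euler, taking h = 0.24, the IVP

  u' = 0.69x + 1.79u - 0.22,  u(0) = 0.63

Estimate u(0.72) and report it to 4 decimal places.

Euler: u_{n+1} = u_n + h·f(x_n, u_n).
x=0.000000, u=0.630000: f=0.907700 → u ← 0.630000 + 0.24·0.907700 = 0.847848
x=0.240000, u=0.847848: f=1.463248 → u ← 0.847848 + 0.24·1.463248 = 1.199028
x=0.480000, u=1.199028: f=2.257459 → u ← 1.199028 + 0.24·2.257459 = 1.740818
u(0.72) ≈ 1.7408

1.7408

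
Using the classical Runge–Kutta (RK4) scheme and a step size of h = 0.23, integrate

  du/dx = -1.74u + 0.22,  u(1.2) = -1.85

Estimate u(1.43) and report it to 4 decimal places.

-1.1983

RK4: k1 = f(x_n, u_n); k2 = f(x_n + h/2, u_n + (h/2)·k1); k3 = f(x_n + h/2, u_n + (h/2)·k2); k4 = f(x_n + h, u_n + h·k3); u_{n+1} = u_n + (h/6)·(k1 + 2k2 + 2k3 + k4).
x=1.200000, u=-1.850000:
  k1 = f(1.200000, -1.850000) = 3.439000
  k2 = f(1.315000, -1.454515) = 2.750856
  k3 = f(1.315000, -1.533652) = 2.888554
  k4 = f(1.430000, -1.185633) = 2.283001
  u ← -1.850000 + (0.23/6)·(k1 + 2k2 + 2k3 + k4) = -1.198302
u(1.43) ≈ -1.1983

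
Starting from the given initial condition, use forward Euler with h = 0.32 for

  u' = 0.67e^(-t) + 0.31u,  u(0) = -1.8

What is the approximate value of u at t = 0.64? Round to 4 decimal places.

-1.7835

Euler: u_{n+1} = u_n + h·f(t_n, u_n).
t=0.000000, u=-1.800000: f=0.112000 → u ← -1.800000 + 0.32·0.112000 = -1.764160
t=0.320000, u=-1.764160: f=-0.060370 → u ← -1.764160 + 0.32·(-0.060370) = -1.783478
u(0.64) ≈ -1.7835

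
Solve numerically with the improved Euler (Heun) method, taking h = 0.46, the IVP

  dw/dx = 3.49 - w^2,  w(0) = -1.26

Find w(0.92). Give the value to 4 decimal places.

Heun: k1 = f(x_n, w_n); k2 = f(x_n + h, w_n + h·k1); w_{n+1} = w_n + (h/2)·(k1 + k2).
x=0.000000, w=-1.260000:
  k1 = f(0.000000, -1.260000) = 1.902400
  k2 = f(0.460000, -0.384896) = 3.341855
  w ← -1.260000 + (0.46/2)·(1.902400 + 3.341855) = -0.053821
x=0.460000, w=-0.053821:
  k1 = f(0.460000, -0.053821) = 3.487103
  k2 = f(0.920000, 1.550246) = 1.086737
  w ← -0.053821 + (0.46/2)·(3.487103 + 1.086737) = 0.998162
w(0.92) ≈ 0.9982

0.9982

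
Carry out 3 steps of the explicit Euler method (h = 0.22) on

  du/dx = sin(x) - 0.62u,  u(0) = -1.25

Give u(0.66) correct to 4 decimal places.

-0.6699

Euler: u_{n+1} = u_n + h·f(x_n, u_n).
x=0.000000, u=-1.250000: f=0.775000 → u ← -1.250000 + 0.22·0.775000 = -1.079500
x=0.220000, u=-1.079500: f=0.887520 → u ← -1.079500 + 0.22·0.887520 = -0.884246
x=0.440000, u=-0.884246: f=0.974172 → u ← -0.884246 + 0.22·0.974172 = -0.669928
u(0.66) ≈ -0.6699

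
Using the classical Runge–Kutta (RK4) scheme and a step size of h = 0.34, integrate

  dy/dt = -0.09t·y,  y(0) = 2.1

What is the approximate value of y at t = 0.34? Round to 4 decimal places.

RK4: k1 = f(t_n, y_n); k2 = f(t_n + h/2, y_n + (h/2)·k1); k3 = f(t_n + h/2, y_n + (h/2)·k2); k4 = f(t_n + h, y_n + h·k3); y_{n+1} = y_n + (h/6)·(k1 + 2k2 + 2k3 + k4).
t=0.000000, y=2.100000:
  k1 = f(0.000000, 2.100000) = 0.000000
  k2 = f(0.170000, 2.100000) = -0.032130
  k3 = f(0.170000, 2.094538) = -0.032046
  k4 = f(0.340000, 2.089104) = -0.063927
  y ← 2.100000 + (0.34/6)·(k1 + 2k2 + 2k3 + k4) = 2.089104
y(0.34) ≈ 2.0891

2.0891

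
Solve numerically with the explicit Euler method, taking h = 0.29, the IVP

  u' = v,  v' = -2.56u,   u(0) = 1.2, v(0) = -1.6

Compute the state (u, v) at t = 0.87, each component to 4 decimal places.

-0.8672, -3.0474

Euler on (u,v): u_{n+1} = u_n + h·u', v_{n+1} = v_n + h·v'.
0.000000: (1.200000, -1.600000); f=(-1.600000, -3.072000) → (0.736000, -2.490880)
0.290000: (0.736000, -2.490880); f=(-2.490880, -1.884160) → (0.013645, -3.037286)
0.580000: (0.013645, -3.037286); f=(-3.037286, -0.034931) → (-0.867168, -3.047416)
(u(0.87), v(0.87)) ≈ (-0.8672, -3.0474)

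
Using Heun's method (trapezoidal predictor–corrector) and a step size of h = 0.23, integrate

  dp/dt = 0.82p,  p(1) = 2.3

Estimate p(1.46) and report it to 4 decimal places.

Heun: k1 = f(t_n, p_n); k2 = f(t_n + h, p_n + h·k1); p_{n+1} = p_n + (h/2)·(k1 + k2).
t=1.000000, p=2.300000:
  k1 = f(1.000000, 2.300000) = 1.886000
  k2 = f(1.230000, 2.733780) = 2.241700
  p ← 2.300000 + (0.23/2)·(1.886000 + 2.241700) = 2.774685
t=1.230000, p=2.774685:
  k1 = f(1.230000, 2.774685) = 2.275242
  k2 = f(1.460000, 3.297991) = 2.704353
  p ← 2.774685 + (0.23/2)·(2.275242 + 2.704353) = 3.347339
p(1.46) ≈ 3.3473

3.3473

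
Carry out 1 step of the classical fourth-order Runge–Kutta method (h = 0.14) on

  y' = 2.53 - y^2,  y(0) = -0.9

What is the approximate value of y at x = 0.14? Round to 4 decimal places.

-0.6296

RK4: k1 = f(x_n, y_n); k2 = f(x_n + h/2, y_n + (h/2)·k1); k3 = f(x_n + h/2, y_n + (h/2)·k2); k4 = f(x_n + h, y_n + h·k3); y_{n+1} = y_n + (h/6)·(k1 + 2k2 + 2k3 + k4).
x=0.000000, y=-0.900000:
  k1 = f(0.000000, -0.900000) = 1.720000
  k2 = f(0.070000, -0.779600) = 1.922224
  k3 = f(0.070000, -0.765444) = 1.944095
  k4 = f(0.140000, -0.627827) = 2.135834
  y ← -0.900000 + (0.14/6)·(k1 + 2k2 + 2k3 + k4) = -0.629602
y(0.14) ≈ -0.6296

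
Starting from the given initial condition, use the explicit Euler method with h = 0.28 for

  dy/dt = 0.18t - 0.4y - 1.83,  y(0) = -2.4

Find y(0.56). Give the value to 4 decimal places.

Euler: y_{n+1} = y_n + h·f(t_n, y_n).
t=0.000000, y=-2.400000: f=-0.870000 → y ← -2.400000 + 0.28·(-0.870000) = -2.643600
t=0.280000, y=-2.643600: f=-0.722160 → y ← -2.643600 + 0.28·(-0.722160) = -2.845805
y(0.56) ≈ -2.8458

-2.8458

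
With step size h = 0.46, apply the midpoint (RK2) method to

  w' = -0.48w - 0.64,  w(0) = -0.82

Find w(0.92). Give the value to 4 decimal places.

Midpoint: k1 = f(x_n, w_n); k2 = f(x_n + h/2, w_n + (h/2)·k1); w_{n+1} = w_n + h·k2.
x=0.000000, w=-0.820000:
  k1 = f(0.000000, -0.820000) = -0.246400
  k2 = f(0.230000, -0.876672) = -0.219197
  w ← -0.820000 + 0.46·(-0.219197) = -0.920831
x=0.460000, w=-0.920831:
  k1 = f(0.460000, -0.920831) = -0.198001
  k2 = f(0.690000, -0.966371) = -0.176142
  w ← -0.920831 + 0.46·(-0.176142) = -1.001856
w(0.92) ≈ -1.0019

-1.0019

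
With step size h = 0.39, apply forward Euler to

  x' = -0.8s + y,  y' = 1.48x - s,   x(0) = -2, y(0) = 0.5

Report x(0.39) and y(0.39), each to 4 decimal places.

Euler on (x,y): x_{n+1} = x_n + h·x', y_{n+1} = y_n + h·y'.
0.000000: (-2.000000, 0.500000); f=(0.500000, -2.960000) → (-1.805000, -0.654400)
(x(0.39), y(0.39)) ≈ (-1.8050, -0.6544)

-1.8050, -0.6544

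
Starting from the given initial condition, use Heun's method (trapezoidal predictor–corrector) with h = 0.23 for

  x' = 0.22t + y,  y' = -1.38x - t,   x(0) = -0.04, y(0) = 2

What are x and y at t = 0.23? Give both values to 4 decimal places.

Heun on (x,y): k1 = f(t_n, state_n); k2 = f(t_n + h, state_n + h·k1); state_{n+1} = state_n + (h/2)·(k1 + k2).
0.000000: (-0.040000, 2.000000)
  k1 = (2.000000, 0.055200)
  predictor → (0.420000, 2.012696)
  k2 = (2.063296, -0.809600)
  → (0.427279, 1.913244)
(x(0.23), y(0.23)) ≈ (0.4273, 1.9132)

0.4273, 1.9132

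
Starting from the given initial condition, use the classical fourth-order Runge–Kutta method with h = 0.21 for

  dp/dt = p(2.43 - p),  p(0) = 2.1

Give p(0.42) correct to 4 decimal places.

2.2997

RK4: k1 = f(t_n, p_n); k2 = f(t_n + h/2, p_n + (h/2)·k1); k3 = f(t_n + h/2, p_n + (h/2)·k2); k4 = f(t_n + h, p_n + h·k3); p_{n+1} = p_n + (h/6)·(k1 + 2k2 + 2k3 + k4).
t=0.000000, p=2.100000:
  k1 = f(0.000000, 2.100000) = 0.693000
  k2 = f(0.105000, 2.172765) = 0.558911
  k3 = f(0.105000, 2.158686) = 0.585682
  k4 = f(0.210000, 2.222993) = 0.460175
  p ← 2.100000 + (0.21/6)·(k1 + 2k2 + 2k3 + k4) = 2.220483
t=0.210000, p=2.220483:
  k1 = f(0.210000, 2.220483) = 0.465230
  k2 = f(0.315000, 2.269332) = 0.364610
  k3 = f(0.315000, 2.258767) = 0.386776
  k4 = f(0.420000, 2.301706) = 0.295296
  p ← 2.220483 + (0.21/6)·(k1 + 2k2 + 2k3 + k4) = 2.299698
p(0.42) ≈ 2.2997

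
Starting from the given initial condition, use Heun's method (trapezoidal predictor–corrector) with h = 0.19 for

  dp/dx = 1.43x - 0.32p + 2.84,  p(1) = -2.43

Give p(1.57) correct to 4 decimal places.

Heun: k1 = f(x_n, p_n); k2 = f(x_n + h, p_n + h·k1); p_{n+1} = p_n + (h/2)·(k1 + k2).
x=1.000000, p=-2.430000:
  k1 = f(1.000000, -2.430000) = 5.047600
  k2 = f(1.190000, -1.470956) = 5.012406
  p ← -2.430000 + (0.19/2)·(5.047600 + 5.012406) = -1.474299
x=1.190000, p=-1.474299:
  k1 = f(1.190000, -1.474299) = 5.013476
  k2 = f(1.380000, -0.521739) = 4.980356
  p ← -1.474299 + (0.19/2)·(5.013476 + 4.980356) = -0.524885
x=1.380000, p=-0.524885:
  k1 = f(1.380000, -0.524885) = 4.981363
  k2 = f(1.570000, 0.421574) = 4.950196
  p ← -0.524885 + (0.19/2)·(4.981363 + 4.950196) = 0.418613
p(1.57) ≈ 0.4186

0.4186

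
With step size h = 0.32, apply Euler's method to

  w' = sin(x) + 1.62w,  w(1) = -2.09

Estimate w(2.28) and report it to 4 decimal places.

Euler: w_{n+1} = w_n + h·f(x_n, w_n).
x=1.000000, w=-2.090000: f=-2.544329 → w ← -2.090000 + 0.32·(-2.544329) = -2.904185
x=1.320000, w=-2.904185: f=-3.736065 → w ← -2.904185 + 0.32·(-3.736065) = -4.099726
x=1.640000, w=-4.099726: f=-5.643950 → w ← -4.099726 + 0.32·(-5.643950) = -5.905790
x=1.960000, w=-5.905790: f=-8.642168 → w ← -5.905790 + 0.32·(-8.642168) = -8.671284
w(2.28) ≈ -8.6713

-8.6713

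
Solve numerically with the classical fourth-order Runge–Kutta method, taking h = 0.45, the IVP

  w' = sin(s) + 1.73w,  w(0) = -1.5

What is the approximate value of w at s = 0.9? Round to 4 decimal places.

-6.4096

RK4: k1 = f(s_n, w_n); k2 = f(s_n + h/2, w_n + (h/2)·k1); k3 = f(s_n + h/2, w_n + (h/2)·k2); k4 = f(s_n + h, w_n + h·k3); w_{n+1} = w_n + (h/6)·(k1 + 2k2 + 2k3 + k4).
s=0.000000, w=-1.500000:
  k1 = f(0.000000, -1.500000) = -2.595000
  k2 = f(0.225000, -2.083875) = -3.381997
  k3 = f(0.225000, -2.260949) = -3.688336
  k4 = f(0.450000, -3.159751) = -5.031404
  w ← -1.500000 + (0.45/6)·(k1 + 2k2 + 2k3 + k4) = -3.132530
s=0.450000, w=-3.132530:
  k1 = f(0.450000, -3.132530) = -4.984312
  k2 = f(0.675000, -4.254001) = -6.734524
  k3 = f(0.675000, -4.647798) = -7.415793
  k4 = f(0.900000, -6.469637) = -10.409146
  w ← -3.132530 + (0.45/6)·(k1 + 2k2 + 2k3 + k4) = -6.409587
w(0.9) ≈ -6.4096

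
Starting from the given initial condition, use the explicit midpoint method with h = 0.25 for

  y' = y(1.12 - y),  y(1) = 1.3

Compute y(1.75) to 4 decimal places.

1.1929

Midpoint: k1 = f(s_n, y_n); k2 = f(s_n + h/2, y_n + (h/2)·k1); y_{n+1} = y_n + h·k2.
s=1.000000, y=1.300000:
  k1 = f(1.000000, 1.300000) = -0.234000
  k2 = f(1.125000, 1.270750) = -0.191566
  y ← 1.300000 + 0.25·(-0.191566) = 1.252109
s=1.250000, y=1.252109:
  k1 = f(1.250000, 1.252109) = -0.165414
  k2 = f(1.375000, 1.231432) = -0.137221
  y ← 1.252109 + 0.25·(-0.137221) = 1.217803
s=1.500000, y=1.217803:
  k1 = f(1.500000, 1.217803) = -0.119105
  k2 = f(1.625000, 1.202915) = -0.099740
  y ← 1.217803 + 0.25·(-0.099740) = 1.192868
y(1.75) ≈ 1.1929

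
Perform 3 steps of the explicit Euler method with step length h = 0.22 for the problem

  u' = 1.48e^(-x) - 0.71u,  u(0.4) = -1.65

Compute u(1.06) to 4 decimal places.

-0.5475

Euler: u_{n+1} = u_n + h·f(x_n, u_n).
x=0.400000, u=-1.650000: f=2.163574 → u ← -1.650000 + 0.22·2.163574 = -1.174014
x=0.620000, u=-1.174014: f=1.629708 → u ← -1.174014 + 0.22·1.629708 = -0.815478
x=0.840000, u=-0.815478: f=1.217921 → u ← -0.815478 + 0.22·1.217921 = -0.547535
u(1.06) ≈ -0.5475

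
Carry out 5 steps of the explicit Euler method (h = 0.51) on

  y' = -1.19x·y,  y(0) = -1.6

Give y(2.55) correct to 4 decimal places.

Euler: y_{n+1} = y_n + h·f(x_n, y_n).
x=0.000000, y=-1.600000: f=0.000000 → y ← -1.600000 + 0.51·0.000000 = -1.600000
x=0.510000, y=-1.600000: f=0.971040 → y ← -1.600000 + 0.51·0.971040 = -1.104770
x=1.020000, y=-1.104770: f=1.340969 → y ← -1.104770 + 0.51·1.340969 = -0.420875
x=1.530000, y=-0.420875: f=0.766288 → y ← -0.420875 + 0.51·0.766288 = -0.030069
x=2.040000, y=-0.030069: f=0.072995 → y ← -0.030069 + 0.51·0.072995 = 0.007159
y(2.55) ≈ 0.0072

0.0072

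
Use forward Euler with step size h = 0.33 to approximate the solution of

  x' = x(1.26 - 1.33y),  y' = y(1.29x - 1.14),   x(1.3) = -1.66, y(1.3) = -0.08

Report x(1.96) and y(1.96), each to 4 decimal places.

-3.4030, -0.0027

Euler on (x,y): x_{n+1} = x_n + h·x', y_{n+1} = y_n + h·y'.
1.300000: (-1.660000, -0.080000); f=(-2.268224, 0.262512) → (-2.408514, 0.006629)
1.630000: (-2.408514, 0.006629); f=(-3.013493, -0.028153) → (-3.402967, -0.002662)
(x(1.96), y(1.96)) ≈ (-3.4030, -0.0027)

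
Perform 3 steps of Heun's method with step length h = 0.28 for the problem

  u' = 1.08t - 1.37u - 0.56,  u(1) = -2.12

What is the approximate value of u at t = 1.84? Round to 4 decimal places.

Heun: k1 = f(t_n, u_n); k2 = f(t_n + h, u_n + h·k1); u_{n+1} = u_n + (h/2)·(k1 + k2).
t=1.000000, u=-2.120000:
  k1 = f(1.000000, -2.120000) = 3.424400
  k2 = f(1.280000, -1.161168) = 2.413200
  u ← -2.120000 + (0.28/2)·(3.424400 + 2.413200) = -1.302736
t=1.280000, u=-1.302736:
  k1 = f(1.280000, -1.302736) = 2.607148
  k2 = f(1.560000, -0.572734) = 1.909446
  u ← -1.302736 + (0.28/2)·(2.607148 + 1.909446) = -0.670413
t=1.560000, u=-0.670413:
  k1 = f(1.560000, -0.670413) = 2.043265
  k2 = f(1.840000, -0.098298) = 1.561869
  u ← -0.670413 + (0.28/2)·(2.043265 + 1.561869) = -0.165694
u(1.84) ≈ -0.1657

-0.1657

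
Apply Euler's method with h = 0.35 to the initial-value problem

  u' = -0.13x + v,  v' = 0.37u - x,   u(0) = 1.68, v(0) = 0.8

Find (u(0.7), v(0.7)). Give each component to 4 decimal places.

Euler on (u,v): u_{n+1} = u_n + h·u', v_{n+1} = v_n + h·v'.
0.000000: (1.680000, 0.800000); f=(0.800000, 0.621600) → (1.960000, 1.017560)
0.350000: (1.960000, 1.017560); f=(0.972060, 0.375200) → (2.300221, 1.148880)
(u(0.7), v(0.7)) ≈ (2.3002, 1.1489)

2.3002, 1.1489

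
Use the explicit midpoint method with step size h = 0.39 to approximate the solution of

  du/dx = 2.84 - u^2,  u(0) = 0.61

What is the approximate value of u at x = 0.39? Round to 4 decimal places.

1.2532

Midpoint: k1 = f(x_n, u_n); k2 = f(x_n + h/2, u_n + (h/2)·k1); u_{n+1} = u_n + h·k2.
x=0.000000, u=0.610000:
  k1 = f(0.000000, 0.610000) = 2.467900
  k2 = f(0.195000, 1.091241) = 1.649194
  u ← 0.610000 + 0.39·1.649194 = 1.253186
u(0.39) ≈ 1.2532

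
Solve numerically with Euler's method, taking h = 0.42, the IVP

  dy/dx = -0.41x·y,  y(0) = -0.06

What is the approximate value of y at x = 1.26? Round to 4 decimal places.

-0.0476

Euler: y_{n+1} = y_n + h·f(x_n, y_n).
x=0.000000, y=-0.060000: f=0.000000 → y ← -0.060000 + 0.42·0.000000 = -0.060000
x=0.420000, y=-0.060000: f=0.010332 → y ← -0.060000 + 0.42·0.010332 = -0.055661
x=0.840000, y=-0.055661: f=0.019169 → y ← -0.055661 + 0.42·0.019169 = -0.047609
y(1.26) ≈ -0.0476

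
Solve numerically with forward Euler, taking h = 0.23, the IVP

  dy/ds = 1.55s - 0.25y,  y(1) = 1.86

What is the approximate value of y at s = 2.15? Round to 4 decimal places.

3.7464

Euler: y_{n+1} = y_n + h·f(s_n, y_n).
s=1.000000, y=1.860000: f=1.085000 → y ← 1.860000 + 0.23·1.085000 = 2.109550
s=1.230000, y=2.109550: f=1.379113 → y ← 2.109550 + 0.23·1.379113 = 2.426746
s=1.460000, y=2.426746: f=1.656314 → y ← 2.426746 + 0.23·1.656314 = 2.807698
s=1.690000, y=2.807698: f=1.917576 → y ← 2.807698 + 0.23·1.917576 = 3.248740
s=1.920000, y=3.248740: f=2.163815 → y ← 3.248740 + 0.23·2.163815 = 3.746418
y(2.15) ≈ 3.7464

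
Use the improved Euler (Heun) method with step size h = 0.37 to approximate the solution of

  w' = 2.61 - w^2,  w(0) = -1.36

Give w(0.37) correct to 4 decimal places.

Heun: k1 = f(x_n, w_n); k2 = f(x_n + h, w_n + h·k1); w_{n+1} = w_n + (h/2)·(k1 + k2).
x=0.000000, w=-1.360000:
  k1 = f(0.000000, -1.360000) = 0.760400
  k2 = f(0.370000, -1.078652) = 1.446510
  w ← -1.360000 + (0.37/2)·(0.760400 + 1.446510) = -0.951722
w(0.37) ≈ -0.9517

-0.9517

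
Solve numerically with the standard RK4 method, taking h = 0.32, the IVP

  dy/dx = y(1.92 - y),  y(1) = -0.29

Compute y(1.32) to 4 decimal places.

RK4: k1 = f(x_n, y_n); k2 = f(x_n + h/2, y_n + (h/2)·k1); k3 = f(x_n + h/2, y_n + (h/2)·k2); k4 = f(x_n + h, y_n + h·k3); y_{n+1} = y_n + (h/6)·(k1 + 2k2 + 2k3 + k4).
x=1.000000, y=-0.290000:
  k1 = f(1.000000, -0.290000) = -0.640900
  k2 = f(1.160000, -0.392544) = -0.907775
  k3 = f(1.160000, -0.435244) = -1.025106
  k4 = f(1.320000, -0.618034) = -1.568591
  y ← -0.290000 + (0.32/6)·(k1 + 2k2 + 2k3 + k4) = -0.614014
y(1.32) ≈ -0.6140

-0.6140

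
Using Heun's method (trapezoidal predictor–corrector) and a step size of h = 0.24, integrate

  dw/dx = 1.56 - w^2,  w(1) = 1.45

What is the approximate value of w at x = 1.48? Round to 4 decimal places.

1.3143

Heun: k1 = f(x_n, w_n); k2 = f(x_n + h, w_n + h·k1); w_{n+1} = w_n + (h/2)·(k1 + k2).
x=1.000000, w=1.450000:
  k1 = f(1.000000, 1.450000) = -0.542500
  k2 = f(1.240000, 1.319800) = -0.181872
  w ← 1.450000 + (0.24/2)·(-0.542500 + (-0.181872)) = 1.363075
x=1.240000, w=1.363075:
  k1 = f(1.240000, 1.363075) = -0.297974
  k2 = f(1.480000, 1.291561) = -0.108131
  w ← 1.363075 + (0.24/2)·(-0.297974 + (-0.108131)) = 1.314343
w(1.48) ≈ 1.3143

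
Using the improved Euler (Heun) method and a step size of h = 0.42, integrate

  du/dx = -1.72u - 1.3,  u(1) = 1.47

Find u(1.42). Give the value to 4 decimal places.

0.4429

Heun: k1 = f(x_n, u_n); k2 = f(x_n + h, u_n + h·k1); u_{n+1} = u_n + (h/2)·(k1 + k2).
x=1.000000, u=1.470000:
  k1 = f(1.000000, 1.470000) = -3.828400
  k2 = f(1.420000, -0.137928) = -1.062764
  u ← 1.470000 + (0.42/2)·(-3.828400 + (-1.062764)) = 0.442856
u(1.42) ≈ 0.4429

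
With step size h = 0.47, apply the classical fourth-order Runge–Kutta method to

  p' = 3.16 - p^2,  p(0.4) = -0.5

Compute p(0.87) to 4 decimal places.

RK4: k1 = f(x_n, p_n); k2 = f(x_n + h/2, p_n + (h/2)·k1); k3 = f(x_n + h/2, p_n + (h/2)·k2); k4 = f(x_n + h, p_n + h·k3); p_{n+1} = p_n + (h/6)·(k1 + 2k2 + 2k3 + k4).
x=0.400000, p=-0.500000:
  k1 = f(0.400000, -0.500000) = 2.910000
  k2 = f(0.635000, 0.183850) = 3.126199
  k3 = f(0.635000, 0.234657) = 3.104936
  k4 = f(0.870000, 0.959320) = 2.239705
  p ← -0.500000 + (0.47/6)·(k1 + 2k2 + 2k3 + k4) = 0.879605
p(0.87) ≈ 0.8796

0.8796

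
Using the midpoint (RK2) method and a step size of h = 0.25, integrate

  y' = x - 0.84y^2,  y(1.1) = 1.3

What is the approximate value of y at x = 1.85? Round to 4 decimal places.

1.3652

Midpoint: k1 = f(x_n, y_n); k2 = f(x_n + h/2, y_n + (h/2)·k1); y_{n+1} = y_n + h·k2.
x=1.100000, y=1.300000:
  k1 = f(1.100000, 1.300000) = -0.319600
  k2 = f(1.225000, 1.260050) = -0.108690
  y ← 1.300000 + 0.25·(-0.108690) = 1.272828
x=1.350000, y=1.272828:
  k1 = f(1.350000, 1.272828) = -0.010876
  k2 = f(1.475000, 1.271468) = 0.117030
  y ← 1.272828 + 0.25·0.117030 = 1.302085
x=1.600000, y=1.302085:
  k1 = f(1.600000, 1.302085) = 0.175843
  k2 = f(1.725000, 1.324065) = 0.252355
  y ← 1.302085 + 0.25·0.252355 = 1.365174
y(1.85) ≈ 1.3652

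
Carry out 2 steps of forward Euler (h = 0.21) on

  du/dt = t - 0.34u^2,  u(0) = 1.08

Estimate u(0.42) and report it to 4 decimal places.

0.9699

Euler: u_{n+1} = u_n + h·f(t_n, u_n).
t=0.000000, u=1.080000: f=-0.396576 → u ← 1.080000 + 0.21·(-0.396576) = 0.996719
t=0.210000, u=0.996719: f=-0.127773 → u ← 0.996719 + 0.21·(-0.127773) = 0.969887
u(0.42) ≈ 0.9699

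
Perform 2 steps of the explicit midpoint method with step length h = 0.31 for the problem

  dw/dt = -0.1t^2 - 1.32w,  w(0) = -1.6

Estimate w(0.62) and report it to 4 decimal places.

Midpoint: k1 = f(t_n, w_n); k2 = f(t_n + h/2, w_n + (h/2)·k1); w_{n+1} = w_n + h·k2.
t=0.000000, w=-1.600000:
  k1 = f(0.000000, -1.600000) = 2.112000
  k2 = f(0.155000, -1.272640) = 1.677482
  w ← -1.600000 + 0.31·1.677482 = -1.079980
t=0.310000, w=-1.079980:
  k1 = f(0.310000, -1.079980) = 1.415964
  k2 = f(0.465000, -0.860506) = 1.114245
  w ← -1.079980 + 0.31·1.114245 = -0.734564
w(0.62) ≈ -0.7346

-0.7346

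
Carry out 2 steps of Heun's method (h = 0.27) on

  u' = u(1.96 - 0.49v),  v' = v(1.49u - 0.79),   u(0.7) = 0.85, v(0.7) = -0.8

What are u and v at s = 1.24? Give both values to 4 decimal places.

Heun on (u,v): k1 = f(s_n, state_n); k2 = f(s_n + h, state_n + h·k1); state_{n+1} = state_n + (h/2)·(k1 + k2).
0.700000: (0.850000, -0.800000)
  k1 = (1.999200, -0.381200)
  predictor → (1.389784, -0.902924)
  k2 = (3.338863, -1.156445)
  → (1.570638, -1.007582)
0.970000: (1.570638, -1.007582)
  k1 = (3.853900, -1.562005)
  predictor → (2.611191, -1.429324)
  k2 = (6.946731, -4.431868)
  → (3.028724, -1.816755)
(u(1.24), v(1.24)) ≈ (3.0287, -1.8168)

3.0287, -1.8168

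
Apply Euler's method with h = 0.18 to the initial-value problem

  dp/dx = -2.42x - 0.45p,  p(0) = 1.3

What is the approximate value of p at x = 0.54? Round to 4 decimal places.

Euler: p_{n+1} = p_n + h·f(x_n, p_n).
x=0.000000, p=1.300000: f=-0.585000 → p ← 1.300000 + 0.18·(-0.585000) = 1.194700
x=0.180000, p=1.194700: f=-0.973215 → p ← 1.194700 + 0.18·(-0.973215) = 1.019521
x=0.360000, p=1.019521: f=-1.329985 → p ← 1.019521 + 0.18·(-1.329985) = 0.780124
p(0.54) ≈ 0.7801

0.7801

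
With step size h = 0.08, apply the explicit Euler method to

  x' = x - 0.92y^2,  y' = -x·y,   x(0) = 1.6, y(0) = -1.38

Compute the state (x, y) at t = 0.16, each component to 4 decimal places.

Euler on (x,y): x_{n+1} = x_n + h·x', y_{n+1} = y_n + h·y'.
0.000000: (1.600000, -1.380000); f=(-0.152048, 2.208000) → (1.587836, -1.203360)
0.080000: (1.587836, -1.203360); f=(0.255607, 1.910739) → (1.608285, -1.050501)
(x(0.16), y(0.16)) ≈ (1.6083, -1.0505)

1.6083, -1.0505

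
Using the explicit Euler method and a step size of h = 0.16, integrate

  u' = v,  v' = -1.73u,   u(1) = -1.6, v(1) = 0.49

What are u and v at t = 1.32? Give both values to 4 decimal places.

Euler on (u,v): u_{n+1} = u_n + h·u', v_{n+1} = v_n + h·v'.
1.000000: (-1.600000, 0.490000); f=(0.490000, 2.768000) → (-1.521600, 0.932880)
1.160000: (-1.521600, 0.932880); f=(0.932880, 2.632368) → (-1.372339, 1.354059)
(u(1.32), v(1.32)) ≈ (-1.3723, 1.3541)

-1.3723, 1.3541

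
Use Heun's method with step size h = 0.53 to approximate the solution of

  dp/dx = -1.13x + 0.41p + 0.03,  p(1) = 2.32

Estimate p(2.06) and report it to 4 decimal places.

1.4165

Heun: k1 = f(x_n, p_n); k2 = f(x_n + h, p_n + h·k1); p_{n+1} = p_n + (h/2)·(k1 + k2).
x=1.000000, p=2.320000:
  k1 = f(1.000000, 2.320000) = -0.148800
  k2 = f(1.530000, 2.241136) = -0.780034
  p ← 2.320000 + (0.53/2)·(-0.148800 + (-0.780034)) = 2.073859
x=1.530000, p=2.073859:
  k1 = f(1.530000, 2.073859) = -0.848618
  k2 = f(2.060000, 1.624091) = -1.631922
  p ← 2.073859 + (0.53/2)·(-0.848618 + (-1.631922)) = 1.416516
p(2.06) ≈ 1.4165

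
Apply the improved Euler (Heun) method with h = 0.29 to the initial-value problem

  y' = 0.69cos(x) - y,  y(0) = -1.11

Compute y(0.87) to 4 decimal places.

-0.1397

Heun: k1 = f(x_n, y_n); k2 = f(x_n + h, y_n + h·k1); y_{n+1} = y_n + (h/2)·(k1 + k2).
x=0.000000, y=-1.110000:
  k1 = f(0.000000, -1.110000) = 1.800000
  k2 = f(0.290000, -0.588000) = 1.249188
  y ← -1.110000 + (0.29/2)·(1.800000 + 1.249188) = -0.667868
x=0.290000, y=-0.667868:
  k1 = f(0.290000, -0.667868) = 1.329056
  k2 = f(0.580000, -0.282441) = 0.859601
  y ← -0.667868 + (0.29/2)·(1.329056 + 0.859601) = -0.350512
x=0.580000, y=-0.350512:
  k1 = f(0.580000, -0.350512) = 0.927672
  k2 = f(0.870000, -0.081488) = 0.526418
  y ← -0.350512 + (0.29/2)·(0.927672 + 0.526418) = -0.139669
y(0.87) ≈ -0.1397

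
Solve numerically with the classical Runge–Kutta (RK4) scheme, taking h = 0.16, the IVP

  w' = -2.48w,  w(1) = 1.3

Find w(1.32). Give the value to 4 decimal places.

0.5880

RK4: k1 = f(t_n, w_n); k2 = f(t_n + h/2, w_n + (h/2)·k1); k3 = f(t_n + h/2, w_n + (h/2)·k2); k4 = f(t_n + h, w_n + h·k3); w_{n+1} = w_n + (h/6)·(k1 + 2k2 + 2k3 + k4).
t=1.000000, w=1.300000:
  k1 = f(1.000000, 1.300000) = -3.224000
  k2 = f(1.080000, 1.042080) = -2.584358
  k3 = f(1.080000, 1.093251) = -2.711263
  k4 = f(1.160000, 0.866198) = -2.148171
  w ← 1.300000 + (0.16/6)·(k1 + 2k2 + 2k3 + k4) = 0.874309
t=1.160000, w=0.874309:
  k1 = f(1.160000, 0.874309) = -2.168286
  k2 = f(1.240000, 0.700846) = -1.738098
  k3 = f(1.240000, 0.735261) = -1.823448
  k4 = f(1.320000, 0.582557) = -1.444742
  w ← 0.874309 + (0.16/6)·(k1 + 2k2 + 2k3 + k4) = 0.588012
w(1.32) ≈ 0.5880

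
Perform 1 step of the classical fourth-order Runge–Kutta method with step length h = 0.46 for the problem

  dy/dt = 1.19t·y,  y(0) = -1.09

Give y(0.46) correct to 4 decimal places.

RK4: k1 = f(t_n, y_n); k2 = f(t_n + h/2, y_n + (h/2)·k1); k3 = f(t_n + h/2, y_n + (h/2)·k2); k4 = f(t_n + h, y_n + h·k3); y_{n+1} = y_n + (h/6)·(k1 + 2k2 + 2k3 + k4).
t=0.000000, y=-1.090000:
  k1 = f(0.000000, -1.090000) = 0.000000
  k2 = f(0.230000, -1.090000) = -0.298333
  k3 = f(0.230000, -1.158617) = -0.317113
  k4 = f(0.460000, -1.235872) = -0.676516
  y ← -1.090000 + (0.46/6)·(k1 + 2k2 + 2k3 + k4) = -1.236235
y(0.46) ≈ -1.2362

-1.2362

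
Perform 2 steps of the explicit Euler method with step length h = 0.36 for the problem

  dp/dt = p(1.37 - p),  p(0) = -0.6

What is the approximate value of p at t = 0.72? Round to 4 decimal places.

Euler: p_{n+1} = p_n + h·f(t_n, p_n).
t=0.000000, p=-0.600000: f=-1.182000 → p ← -0.600000 + 0.36·(-1.182000) = -1.025520
t=0.360000, p=-1.025520: f=-2.456654 → p ← -1.025520 + 0.36·(-2.456654) = -1.909915
p(0.72) ≈ -1.9099

-1.9099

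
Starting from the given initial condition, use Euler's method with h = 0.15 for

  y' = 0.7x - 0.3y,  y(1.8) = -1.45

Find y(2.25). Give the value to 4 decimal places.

Euler: y_{n+1} = y_n + h·f(x_n, y_n).
x=1.800000, y=-1.450000: f=1.695000 → y ← -1.450000 + 0.15·1.695000 = -1.195750
x=1.950000, y=-1.195750: f=1.723725 → y ← -1.195750 + 0.15·1.723725 = -0.937191
x=2.100000, y=-0.937191: f=1.751157 → y ← -0.937191 + 0.15·1.751157 = -0.674518
y(2.25) ≈ -0.6745

-0.6745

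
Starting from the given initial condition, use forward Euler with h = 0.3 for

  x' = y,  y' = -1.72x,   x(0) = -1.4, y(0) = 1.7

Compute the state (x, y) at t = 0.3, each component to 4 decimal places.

Euler on (x,y): x_{n+1} = x_n + h·x', y_{n+1} = y_n + h·y'.
0.000000: (-1.400000, 1.700000); f=(1.700000, 2.408000) → (-0.890000, 2.422400)
(x(0.3), y(0.3)) ≈ (-0.8900, 2.4224)

-0.8900, 2.4224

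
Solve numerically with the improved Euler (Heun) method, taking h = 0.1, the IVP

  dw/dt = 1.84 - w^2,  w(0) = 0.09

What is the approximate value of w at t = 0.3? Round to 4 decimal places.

0.5963

Heun: k1 = f(t_n, w_n); k2 = f(t_n + h, w_n + h·k1); w_{n+1} = w_n + (h/2)·(k1 + k2).
t=0.000000, w=0.090000:
  k1 = f(0.000000, 0.090000) = 1.831900
  k2 = f(0.100000, 0.273190) = 1.765367
  w ← 0.090000 + (0.1/2)·(1.831900 + 1.765367) = 0.269863
t=0.100000, w=0.269863:
  k1 = f(0.100000, 0.269863) = 1.767174
  k2 = f(0.200000, 0.446581) = 1.640566
  w ← 0.269863 + (0.1/2)·(1.767174 + 1.640566) = 0.440250
t=0.200000, w=0.440250:
  k1 = f(0.200000, 0.440250) = 1.646180
  k2 = f(0.300000, 0.604868) = 1.474134
  w ← 0.440250 + (0.1/2)·(1.646180 + 1.474134) = 0.596266
w(0.3) ≈ 0.5963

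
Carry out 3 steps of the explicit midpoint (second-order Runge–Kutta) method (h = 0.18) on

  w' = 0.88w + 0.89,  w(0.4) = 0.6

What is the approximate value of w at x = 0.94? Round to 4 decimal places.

1.5757

Midpoint: k1 = f(x_n, w_n); k2 = f(x_n + h/2, w_n + (h/2)·k1); w_{n+1} = w_n + h·k2.
x=0.400000, w=0.600000:
  k1 = f(0.400000, 0.600000) = 1.418000
  k2 = f(0.490000, 0.727620) = 1.530306
  w ← 0.600000 + 0.18·1.530306 = 0.875455
x=0.580000, w=0.875455:
  k1 = f(0.580000, 0.875455) = 1.660400
  k2 = f(0.670000, 1.024891) = 1.791904
  w ← 0.875455 + 0.18·1.791904 = 1.197998
x=0.760000, w=1.197998:
  k1 = f(0.760000, 1.197998) = 1.944238
  k2 = f(0.850000, 1.372979) = 2.098222
  w ← 1.197998 + 0.18·2.098222 = 1.575678
w(0.94) ≈ 1.5757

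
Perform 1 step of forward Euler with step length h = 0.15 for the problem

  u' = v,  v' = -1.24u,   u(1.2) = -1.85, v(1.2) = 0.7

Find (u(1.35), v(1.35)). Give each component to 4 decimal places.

Euler on (u,v): u_{n+1} = u_n + h·u', v_{n+1} = v_n + h·v'.
1.200000: (-1.850000, 0.700000); f=(0.700000, 2.294000) → (-1.745000, 1.044100)
(u(1.35), v(1.35)) ≈ (-1.7450, 1.0441)

-1.7450, 1.0441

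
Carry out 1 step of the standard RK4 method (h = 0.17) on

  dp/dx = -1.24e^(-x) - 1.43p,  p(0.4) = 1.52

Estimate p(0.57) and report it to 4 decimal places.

1.0770

RK4: k1 = f(x_n, p_n); k2 = f(x_n + h/2, p_n + (h/2)·k1); k3 = f(x_n + h/2, p_n + (h/2)·k2); k4 = f(x_n + h, p_n + h·k3); p_{n+1} = p_n + (h/6)·(k1 + 2k2 + 2k3 + k4).
x=0.400000, p=1.520000:
  k1 = f(0.400000, 1.520000) = -3.004797
  k2 = f(0.485000, 1.264592) = -2.571831
  k3 = f(0.485000, 1.301394) = -2.624458
  k4 = f(0.570000, 1.073842) = -2.236846
  p ← 1.520000 + (0.17/6)·(k1 + 2k2 + 2k3 + k4) = 1.077030
p(0.57) ≈ 1.0770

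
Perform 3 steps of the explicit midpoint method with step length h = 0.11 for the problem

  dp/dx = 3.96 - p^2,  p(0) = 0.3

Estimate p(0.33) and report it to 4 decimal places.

1.3282

Midpoint: k1 = f(x_n, p_n); k2 = f(x_n + h/2, p_n + (h/2)·k1); p_{n+1} = p_n + h·k2.
x=0.000000, p=0.300000:
  k1 = f(0.000000, 0.300000) = 3.870000
  k2 = f(0.055000, 0.512850) = 3.696985
  p ← 0.300000 + 0.11·3.696985 = 0.706668
x=0.110000, p=0.706668:
  k1 = f(0.110000, 0.706668) = 3.460620
  k2 = f(0.165000, 0.897002) = 3.155387
  p ← 0.706668 + 0.11·3.155387 = 1.053761
x=0.220000, p=1.053761:
  k1 = f(0.220000, 1.053761) = 2.849588
  k2 = f(0.275000, 1.210488) = 2.494718
  p ← 1.053761 + 0.11·2.494718 = 1.328180
p(0.33) ≈ 1.3282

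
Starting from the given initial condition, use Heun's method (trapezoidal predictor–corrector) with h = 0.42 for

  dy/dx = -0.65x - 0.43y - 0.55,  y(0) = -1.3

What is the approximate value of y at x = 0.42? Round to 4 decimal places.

-1.3539

Heun: k1 = f(x_n, y_n); k2 = f(x_n + h, y_n + h·k1); y_{n+1} = y_n + (h/2)·(k1 + k2).
x=0.000000, y=-1.300000:
  k1 = f(0.000000, -1.300000) = 0.009000
  k2 = f(0.420000, -1.296220) = -0.265625
  y ← -1.300000 + (0.42/2)·(0.009000 + (-0.265625)) = -1.353891
y(0.42) ≈ -1.3539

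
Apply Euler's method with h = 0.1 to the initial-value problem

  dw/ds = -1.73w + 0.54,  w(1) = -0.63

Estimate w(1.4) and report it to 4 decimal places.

Euler: w_{n+1} = w_n + h·f(s_n, w_n).
s=1.000000, w=-0.630000: f=1.629900 → w ← -0.630000 + 0.1·1.629900 = -0.467010
s=1.100000, w=-0.467010: f=1.347927 → w ← -0.467010 + 0.1·1.347927 = -0.332217
s=1.200000, w=-0.332217: f=1.114736 → w ← -0.332217 + 0.1·1.114736 = -0.220744
s=1.300000, w=-0.220744: f=0.921887 → w ← -0.220744 + 0.1·0.921887 = -0.128555
w(1.4) ≈ -0.1286

-0.1286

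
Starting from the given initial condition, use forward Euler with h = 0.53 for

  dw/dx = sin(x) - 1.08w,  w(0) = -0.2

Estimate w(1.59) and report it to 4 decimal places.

Euler: w_{n+1} = w_n + h·f(x_n, w_n).
x=0.000000, w=-0.200000: f=0.216000 → w ← -0.200000 + 0.53·0.216000 = -0.085520
x=0.530000, w=-0.085520: f=0.597895 → w ← -0.085520 + 0.53·0.597895 = 0.231364
x=1.060000, w=0.231364: f=0.622482 → w ← 0.231364 + 0.53·0.622482 = 0.561280
w(1.59) ≈ 0.5613

0.5613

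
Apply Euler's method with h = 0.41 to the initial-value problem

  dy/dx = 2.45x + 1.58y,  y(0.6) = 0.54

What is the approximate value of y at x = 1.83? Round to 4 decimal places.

Euler: y_{n+1} = y_n + h·f(x_n, y_n).
x=0.600000, y=0.540000: f=2.323200 → y ← 0.540000 + 0.41·2.323200 = 1.492512
x=1.010000, y=1.492512: f=4.832669 → y ← 1.492512 + 0.41·4.832669 = 3.473906
x=1.420000, y=3.473906: f=8.967772 → y ← 3.473906 + 0.41·8.967772 = 7.150693
y(1.83) ≈ 7.1507

7.1507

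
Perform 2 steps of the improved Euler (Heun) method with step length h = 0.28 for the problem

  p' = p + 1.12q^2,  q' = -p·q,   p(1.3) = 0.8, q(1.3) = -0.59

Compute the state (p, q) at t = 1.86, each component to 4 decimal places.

1.5832, -0.3121

Heun on (p,q): k1 = f(t_n, state_n); k2 = f(t_n + h, state_n + h·k1); state_{n+1} = state_n + (h/2)·(k1 + k2).
1.300000: (0.800000, -0.590000)
  k1 = (1.189872, 0.472000)
  predictor → (1.133164, -0.457840)
  k2 = (1.367936, 0.518808)
  → (1.158093, -0.451287)
1.580000: (1.158093, -0.451287)
  k1 = (1.386192, 0.522632)
  predictor → (1.546227, -0.304950)
  k2 = (1.650381, 0.471522)
  → (1.583213, -0.312105)
(p(1.86), q(1.86)) ≈ (1.5832, -0.3121)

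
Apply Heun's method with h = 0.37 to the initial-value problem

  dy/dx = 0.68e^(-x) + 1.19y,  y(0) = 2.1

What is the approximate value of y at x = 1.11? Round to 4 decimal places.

Heun: k1 = f(x_n, y_n); k2 = f(x_n + h, y_n + h·k1); y_{n+1} = y_n + (h/2)·(k1 + k2).
x=0.000000, y=2.100000:
  k1 = f(0.000000, 2.100000) = 3.179000
  k2 = f(0.370000, 3.276230) = 4.368413
  y ← 2.100000 + (0.37/2)·(3.179000 + 4.368413) = 3.496271
x=0.370000, y=3.496271:
  k1 = f(0.370000, 3.496271) = 4.630262
  k2 = f(0.740000, 5.209468) = 6.523705
  y ← 3.496271 + (0.37/2)·(4.630262 + 6.523705) = 5.559755
x=0.740000, y=5.559755:
  k1 = f(0.740000, 5.559755) = 6.940546
  k2 = f(1.110000, 8.127758) = 9.896132
  y ← 5.559755 + (0.37/2)·(6.940546 + 9.896132) = 8.674541
y(1.11) ≈ 8.6745

8.6745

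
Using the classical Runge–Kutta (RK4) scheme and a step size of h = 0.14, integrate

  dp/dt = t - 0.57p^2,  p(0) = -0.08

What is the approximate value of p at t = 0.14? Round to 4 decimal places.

RK4: k1 = f(t_n, p_n); k2 = f(t_n + h/2, p_n + (h/2)·k1); k3 = f(t_n + h/2, p_n + (h/2)·k2); k4 = f(t_n + h, p_n + h·k3); p_{n+1} = p_n + (h/6)·(k1 + 2k2 + 2k3 + k4).
t=0.000000, p=-0.080000:
  k1 = f(0.000000, -0.080000) = -0.003648
  k2 = f(0.070000, -0.080255) = 0.066329
  k3 = f(0.070000, -0.075357) = 0.066763
  k4 = f(0.140000, -0.070653) = 0.137155
  p ← -0.080000 + (0.14/6)·(k1 + 2k2 + 2k3 + k4) = -0.070674
p(0.14) ≈ -0.0707

-0.0707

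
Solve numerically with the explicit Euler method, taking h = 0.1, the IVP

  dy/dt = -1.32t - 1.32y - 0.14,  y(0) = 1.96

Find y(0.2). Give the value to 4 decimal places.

Euler: y_{n+1} = y_n + h·f(t_n, y_n).
t=0.000000, y=1.960000: f=-2.727200 → y ← 1.960000 + 0.1·(-2.727200) = 1.687280
t=0.100000, y=1.687280: f=-2.499210 → y ← 1.687280 + 0.1·(-2.499210) = 1.437359
y(0.2) ≈ 1.4374

1.4374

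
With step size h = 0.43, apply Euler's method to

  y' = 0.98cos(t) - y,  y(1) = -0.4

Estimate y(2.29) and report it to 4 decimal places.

Euler: y_{n+1} = y_n + h·f(t_n, y_n).
t=1.000000, y=-0.400000: f=0.929496 → y ← -0.400000 + 0.43·0.929496 = -0.000317
t=1.430000, y=-0.000317: f=0.137842 → y ← -0.000317 + 0.43·0.137842 = 0.058955
t=1.860000, y=0.058955: f=-0.338441 → y ← 0.058955 + 0.43·(-0.338441) = -0.086574
y(2.29) ≈ -0.0866

-0.0866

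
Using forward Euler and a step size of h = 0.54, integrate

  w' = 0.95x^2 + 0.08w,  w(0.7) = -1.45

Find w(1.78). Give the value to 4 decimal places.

Euler: w_{n+1} = w_n + h·f(x_n, w_n).
x=0.700000, w=-1.450000: f=0.349500 → w ← -1.450000 + 0.54·0.349500 = -1.261270
x=1.240000, w=-1.261270: f=1.359818 → w ← -1.261270 + 0.54·1.359818 = -0.526968
w(1.78) ≈ -0.5270

-0.5270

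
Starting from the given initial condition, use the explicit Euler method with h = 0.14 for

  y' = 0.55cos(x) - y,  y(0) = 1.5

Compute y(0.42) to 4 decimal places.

1.1506

Euler: y_{n+1} = y_n + h·f(x_n, y_n).
x=0.000000, y=1.500000: f=-0.950000 → y ← 1.500000 + 0.14·(-0.950000) = 1.367000
x=0.140000, y=1.367000: f=-0.822381 → y ← 1.367000 + 0.14·(-0.822381) = 1.251867
x=0.280000, y=1.251867: f=-0.723286 → y ← 1.251867 + 0.14·(-0.723286) = 1.150607
y(0.42) ≈ 1.1506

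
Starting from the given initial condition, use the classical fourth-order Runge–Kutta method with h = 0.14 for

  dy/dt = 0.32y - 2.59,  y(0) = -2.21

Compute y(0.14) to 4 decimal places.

-2.6821

RK4: k1 = f(t_n, y_n); k2 = f(t_n + h/2, y_n + (h/2)·k1); k3 = f(t_n + h/2, y_n + (h/2)·k2); k4 = f(t_n + h, y_n + h·k3); y_{n+1} = y_n + (h/6)·(k1 + 2k2 + 2k3 + k4).
t=0.000000, y=-2.210000:
  k1 = f(0.000000, -2.210000) = -3.297200
  k2 = f(0.070000, -2.440804) = -3.371057
  k3 = f(0.070000, -2.445974) = -3.372712
  k4 = f(0.140000, -2.682180) = -3.448297
  y ← -2.210000 + (0.14/6)·(k1 + 2k2 + 2k3 + k4) = -2.682104
y(0.14) ≈ -2.6821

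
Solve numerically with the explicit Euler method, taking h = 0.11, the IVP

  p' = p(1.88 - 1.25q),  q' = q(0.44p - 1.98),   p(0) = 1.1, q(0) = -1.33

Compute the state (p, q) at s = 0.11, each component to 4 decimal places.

1.5286, -1.1111

Euler on (p,q): p_{n+1} = p_n + h·p', q_{n+1} = q_n + h·q'.
0.000000: (1.100000, -1.330000); f=(3.896750, 1.989680) → (1.528643, -1.111135)
(p(0.11), q(0.11)) ≈ (1.5286, -1.1111)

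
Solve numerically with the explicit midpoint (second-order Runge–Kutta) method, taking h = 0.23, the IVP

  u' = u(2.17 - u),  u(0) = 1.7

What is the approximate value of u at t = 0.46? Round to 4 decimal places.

Midpoint: k1 = f(t_n, u_n); k2 = f(t_n + h/2, u_n + (h/2)·k1); u_{n+1} = u_n + h·k2.
t=0.000000, u=1.700000:
  k1 = f(0.000000, 1.700000) = 0.799000
  k2 = f(0.115000, 1.791885) = 0.677539
  u ← 1.700000 + 0.23·0.677539 = 1.855834
t=0.230000, u=1.855834:
  k1 = f(0.230000, 1.855834) = 0.583040
  k2 = f(0.345000, 1.922883) = 0.475176
  u ← 1.855834 + 0.23·0.475176 = 1.965124
u(0.46) ≈ 1.9651

1.9651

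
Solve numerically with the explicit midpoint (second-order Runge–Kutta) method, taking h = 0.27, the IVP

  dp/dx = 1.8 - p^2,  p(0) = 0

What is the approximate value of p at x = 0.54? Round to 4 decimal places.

Midpoint: k1 = f(x_n, p_n); k2 = f(x_n + h/2, p_n + (h/2)·k1); p_{n+1} = p_n + h·k2.
x=0.000000, p=0.000000:
  k1 = f(0.000000, 0.000000) = 1.800000
  k2 = f(0.135000, 0.243000) = 1.740951
  p ← 0.000000 + 0.27·1.740951 = 0.470057
x=0.270000, p=0.470057:
  k1 = f(0.270000, 0.470057) = 1.579047
  k2 = f(0.405000, 0.683228) = 1.333199
  p ← 0.470057 + 0.27·1.333199 = 0.830021
p(0.54) ≈ 0.8300

0.8300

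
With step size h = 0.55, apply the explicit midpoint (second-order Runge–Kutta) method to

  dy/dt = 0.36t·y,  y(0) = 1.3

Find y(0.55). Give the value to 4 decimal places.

1.3708

Midpoint: k1 = f(t_n, y_n); k2 = f(t_n + h/2, y_n + (h/2)·k1); y_{n+1} = y_n + h·k2.
t=0.000000, y=1.300000:
  k1 = f(0.000000, 1.300000) = 0.000000
  k2 = f(0.275000, 1.300000) = 0.128700
  y ← 1.300000 + 0.55·0.128700 = 1.370785
y(0.55) ≈ 1.3708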